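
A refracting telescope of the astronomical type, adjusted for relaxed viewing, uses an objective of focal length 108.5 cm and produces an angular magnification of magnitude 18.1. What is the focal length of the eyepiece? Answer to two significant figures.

6.0 cm

|M| = f_obj/f_eye, so f_eye = f_obj/|M| = 108.5/18.1 = 5.994 cm.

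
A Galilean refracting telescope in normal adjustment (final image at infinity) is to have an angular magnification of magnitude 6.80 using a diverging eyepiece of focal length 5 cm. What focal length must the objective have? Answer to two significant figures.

|M| = f_obj/|f_eye|, so f_obj = |M| x |f_eye| = 6.8 x 5 = 34.000 cm.

34 cm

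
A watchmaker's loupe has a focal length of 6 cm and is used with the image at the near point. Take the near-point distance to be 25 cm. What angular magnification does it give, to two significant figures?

5.2

M = 1 + D/f = 1 + 25/6 = 5.167.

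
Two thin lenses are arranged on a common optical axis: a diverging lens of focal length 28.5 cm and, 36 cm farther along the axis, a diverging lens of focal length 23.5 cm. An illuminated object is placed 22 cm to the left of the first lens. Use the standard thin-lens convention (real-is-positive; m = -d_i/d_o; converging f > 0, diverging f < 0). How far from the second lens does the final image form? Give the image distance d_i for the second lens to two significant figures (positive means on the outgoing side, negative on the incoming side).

-16 cm

Applying the thin-lens equation to the first lens, 1/(-28.5) = 1/22 + 1/d_i1, which gives d_i1 = -12.416 cm.
With d_i1 < 0 the first image is virtual and lies on the object side; the object distance for lens 2 is d_o2 = 36 - (-12.416) = 48.416 cm.
Applying the thin-lens equation again with f_2 = -23.5 cm and d_o2 = 48.416 cm gives d_i2 = -15.821 cm.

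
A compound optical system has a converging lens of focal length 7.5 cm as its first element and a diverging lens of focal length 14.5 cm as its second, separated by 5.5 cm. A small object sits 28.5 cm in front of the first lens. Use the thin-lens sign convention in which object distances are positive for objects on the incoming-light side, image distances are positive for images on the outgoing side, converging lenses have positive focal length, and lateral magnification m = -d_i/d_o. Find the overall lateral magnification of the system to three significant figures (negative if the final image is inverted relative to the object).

-0.527

First lens: d_i1 = 1/(1/7.5 - 1/28.5) = 10.179 cm.
m_1 = -(10.179)/28.5 = -0.3571.
This image would form 10.179 cm past lens 1, i.e. 4.679 cm beyond lens 2, so it is a virtual object for lens 2: d_o2 = 5.5 - 10.179 = -4.679 cm.
Second lens: d_i2 = 1/(1/(-14.5) - 1/(-4.679)) = 6.907 cm.
m_2 = -(6.907)/(-4.679) = 1.4764.
Total m = m_1 x m_2 = (-0.3571)(1.4764) = -0.5273.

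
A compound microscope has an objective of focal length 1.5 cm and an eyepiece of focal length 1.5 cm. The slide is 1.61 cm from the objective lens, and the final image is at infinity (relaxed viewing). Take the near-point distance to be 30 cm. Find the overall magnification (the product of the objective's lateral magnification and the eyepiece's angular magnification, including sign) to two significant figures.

-270

Objective: 1/d_i = 1/f_obj - 1/d_o = 1/1.5 - 1/1.61 = 0.04555 cm^-1, so d_i = 21.955 cm.
m_obj = -d_i/d_o = -21.955/1.61 = -13.636.
Eyepiece angular magnification (image at infinity): M_eye = D/f_e = 30/1.5 = 20.000.
Overall M = m_obj x M_eye = (-13.636)(20.000) = -272.73.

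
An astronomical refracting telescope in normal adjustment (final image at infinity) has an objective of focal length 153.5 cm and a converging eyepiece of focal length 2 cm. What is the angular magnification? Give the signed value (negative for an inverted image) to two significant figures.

M = -f_obj/f_eye = -153.5/(2) = -76.750.

-77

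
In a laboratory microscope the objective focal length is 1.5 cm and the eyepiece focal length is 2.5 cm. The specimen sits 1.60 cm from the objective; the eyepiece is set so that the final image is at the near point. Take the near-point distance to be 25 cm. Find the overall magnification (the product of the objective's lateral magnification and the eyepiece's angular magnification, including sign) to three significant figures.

-165

Objective: 1/d_i = 1/f_obj - 1/d_o = 1/1.5 - 1/1.60 = 0.04167 cm^-1, so d_i = 24.000 cm.
m_obj = -d_i/d_o = -24.000/1.60 = -15.000.
Eyepiece angular magnification (image at near point): M_eye = 1 + D/f_e = 1 + 25/2.5 = 11.000.
Overall M = m_obj x M_eye = (-15.000)(11.000) = -165.00.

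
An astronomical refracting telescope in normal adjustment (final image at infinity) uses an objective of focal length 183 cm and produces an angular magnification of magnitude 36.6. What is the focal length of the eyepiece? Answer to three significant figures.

5.00 cm

|M| = f_obj/f_eye, so f_eye = f_obj/|M| = 183/36.6 = 5.000 cm.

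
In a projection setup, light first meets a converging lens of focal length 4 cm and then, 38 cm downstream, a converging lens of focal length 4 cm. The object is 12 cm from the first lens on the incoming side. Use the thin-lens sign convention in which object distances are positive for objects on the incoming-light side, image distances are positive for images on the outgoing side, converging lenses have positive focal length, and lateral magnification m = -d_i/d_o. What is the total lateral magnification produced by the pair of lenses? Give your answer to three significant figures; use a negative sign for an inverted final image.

Lens 1: 1/d_i1 = 1/f_1 - 1/d_o1 = 1/4 - 1/12 = 0.16667 cm^-1, so d_i1 = 6.000 cm.
m_1 = -(6.000)/12 = -0.5000.
That image sits 32.000 cm in front of the second lens, so d_o2 = 32.000 cm.
Lens 2: 1/d_i2 = 1/f_2 - 1/d_o2 = 1/4 - 1/(32.000) = 0.21875 cm^-1, so d_i2 = 4.571 cm.
m_2 = -(4.571)/(32.000) = -0.1429.
Total m = m_1 x m_2 = (-0.5000)(-0.1429) = 0.0714.

0.0714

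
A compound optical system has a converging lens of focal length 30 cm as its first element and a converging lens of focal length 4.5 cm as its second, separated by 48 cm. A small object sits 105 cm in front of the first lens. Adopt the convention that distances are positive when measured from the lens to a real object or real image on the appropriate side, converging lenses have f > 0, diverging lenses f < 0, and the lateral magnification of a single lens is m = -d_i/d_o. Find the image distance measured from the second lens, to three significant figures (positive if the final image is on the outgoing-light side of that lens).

Applying the thin-lens equation to the first lens, 1/30 = 1/105 + 1/d_i1, which gives d_i1 = 42.000 cm.
The intermediate image is 42.000 cm to the right of lens 1, so d_o2 = L - d_i1 = 48 - 42.000 = 6.000 cm.
Applying the thin-lens equation again with f_2 = 4.5 cm and d_o2 = 6.000 cm gives d_i2 = 18.000 cm.

18.0 cm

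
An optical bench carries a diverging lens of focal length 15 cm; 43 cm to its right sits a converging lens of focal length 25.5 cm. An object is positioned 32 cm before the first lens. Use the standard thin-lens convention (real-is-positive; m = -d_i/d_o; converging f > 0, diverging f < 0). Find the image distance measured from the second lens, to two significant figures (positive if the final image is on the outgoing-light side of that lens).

First lens: d_i1 = 1/(1/(-15) - 1/32) = -10.213 cm.
With d_i1 < 0 the first image is virtual and lies on the object side; the object distance for lens 2 is d_o2 = 43 - (-10.213) = 53.213 cm.
Second lens: d_i2 = 1/(1/25.5 - 1/(53.213)) = 48.964 cm.

49 cm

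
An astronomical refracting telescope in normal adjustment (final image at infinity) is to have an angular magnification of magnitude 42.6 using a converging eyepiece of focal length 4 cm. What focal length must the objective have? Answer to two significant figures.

170 cm

|M| = f_obj/|f_eye|, so f_obj = |M| x |f_eye| = 42.6 x 4 = 170.400 cm.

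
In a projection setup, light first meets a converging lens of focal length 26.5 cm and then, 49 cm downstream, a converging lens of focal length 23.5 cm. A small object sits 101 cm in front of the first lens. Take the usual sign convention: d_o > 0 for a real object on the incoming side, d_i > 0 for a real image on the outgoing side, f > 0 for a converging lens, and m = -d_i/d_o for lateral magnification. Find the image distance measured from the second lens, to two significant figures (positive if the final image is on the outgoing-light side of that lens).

-29 cm

First lens: d_i1 = 1/(1/26.5 - 1/101) = 35.926 cm.
The intermediate image is 35.926 cm to the right of lens 1, so d_o2 = L - d_i1 = 49 - 35.926 = 13.074 cm.
Second lens: d_i2 = 1/(1/23.5 - 1/(13.074)) = -29.468 cm.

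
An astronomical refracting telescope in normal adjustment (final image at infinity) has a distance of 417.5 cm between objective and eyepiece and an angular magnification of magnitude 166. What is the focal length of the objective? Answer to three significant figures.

415 cm

In normal adjustment the tube length equals f_obj + f_eye and |M| = f_obj/f_eye.
So f_obj = 166 f_eye and 166 f_eye + f_eye = 417.5 cm, giving f_eye = 417.5/167 = 2.500 cm and f_obj = 415.000 cm.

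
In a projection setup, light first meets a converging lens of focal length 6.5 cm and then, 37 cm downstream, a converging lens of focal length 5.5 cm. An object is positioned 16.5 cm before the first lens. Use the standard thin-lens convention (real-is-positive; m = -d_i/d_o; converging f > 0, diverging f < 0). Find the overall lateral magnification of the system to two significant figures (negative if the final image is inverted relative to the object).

0.17

First lens: d_i1 = 1/(1/6.5 - 1/16.5) = 10.725 cm.
m_1 = -(10.725)/16.5 = -0.6500.
The intermediate image is 10.725 cm to the right of lens 1, so d_o2 = L - d_i1 = 37 - 10.725 = 26.275 cm.
Second lens: d_i2 = 1/(1/5.5 - 1/(26.275)) = 6.956 cm.
m_2 = -(6.956)/(26.275) = -0.2647.
Total m = m_1 x m_2 = (-0.6500)(-0.2647) = 0.1721.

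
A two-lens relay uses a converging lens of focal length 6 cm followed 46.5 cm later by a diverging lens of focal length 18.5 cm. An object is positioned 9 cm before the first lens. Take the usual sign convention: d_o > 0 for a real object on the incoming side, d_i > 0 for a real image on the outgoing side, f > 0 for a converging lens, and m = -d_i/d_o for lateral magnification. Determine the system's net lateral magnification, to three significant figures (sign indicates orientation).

First lens: d_i1 = 1/(1/6 - 1/9) = 18.000 cm.
m_1 = -(18.000)/9 = -2.0000.
That image sits 28.500 cm in front of the second lens, so d_o2 = 28.500 cm.
Second lens: d_i2 = 1/(1/(-18.5) - 1/(28.500)) = -11.218 cm.
m_2 = -(-11.218)/(28.500) = 0.3936.
The system's lateral magnification is m_1 m_2 = (-2.0000)(0.3936) = -0.7872.

-0.787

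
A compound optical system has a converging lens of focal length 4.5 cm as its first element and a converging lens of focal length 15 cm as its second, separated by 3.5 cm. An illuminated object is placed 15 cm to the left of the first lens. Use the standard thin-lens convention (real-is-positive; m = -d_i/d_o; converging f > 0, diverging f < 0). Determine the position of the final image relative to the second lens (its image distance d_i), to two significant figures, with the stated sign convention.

Applying the thin-lens equation to the first lens, 1/4.5 = 1/15 + 1/d_i1, which gives d_i1 = 6.429 cm.
Since 6.429 cm > 3.5 cm, the first image lies past the second lens and serves as a virtual object: d_o2 = L - d_i1 = -2.929 cm.
Applying the thin-lens equation again with f_2 = 15 cm and d_o2 = -2.929 cm gives d_i2 = 2.450 cm.

2.5 cm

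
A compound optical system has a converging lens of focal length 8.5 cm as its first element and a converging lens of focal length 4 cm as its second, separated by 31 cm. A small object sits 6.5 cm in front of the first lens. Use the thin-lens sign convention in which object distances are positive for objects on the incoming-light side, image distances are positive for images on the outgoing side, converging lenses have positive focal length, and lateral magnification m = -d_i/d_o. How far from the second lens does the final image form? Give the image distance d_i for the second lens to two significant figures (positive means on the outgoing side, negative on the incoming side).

4.3 cm

First lens: d_i1 = 1/(1/8.5 - 1/6.5) = -27.625 cm.
The intermediate image is virtual, 27.625 cm to the left of lens 1, so d_o2 = L - d_i1 = 31 - (-27.625) = 58.625 cm.
Second lens: d_i2 = 1/(1/4 - 1/(58.625)) = 4.293 cm.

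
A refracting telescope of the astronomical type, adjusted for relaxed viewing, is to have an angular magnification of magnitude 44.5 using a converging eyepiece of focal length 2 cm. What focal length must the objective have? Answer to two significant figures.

|M| = f_obj/|f_eye|, so f_obj = |M| x |f_eye| = 44.5 x 2 = 89.000 cm.

89 cm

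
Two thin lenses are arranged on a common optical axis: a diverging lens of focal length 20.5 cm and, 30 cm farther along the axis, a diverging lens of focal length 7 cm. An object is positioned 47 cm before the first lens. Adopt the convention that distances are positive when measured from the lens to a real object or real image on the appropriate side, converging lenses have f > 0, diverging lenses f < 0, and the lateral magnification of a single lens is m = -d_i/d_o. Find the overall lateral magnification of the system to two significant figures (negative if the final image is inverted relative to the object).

0.041

Lens 1: 1/d_i1 = 1/f_1 - 1/d_o1 = 1/(-20.5) - 1/47 = -0.07006 cm^-1, so d_i1 = -14.274 cm.
m_1 = -(-14.274)/47 = 0.3037.
With d_i1 < 0 the first image is virtual and lies on the object side; the object distance for lens 2 is d_o2 = 30 - (-14.274) = 44.274 cm.
Lens 2: 1/d_i2 = 1/f_2 - 1/d_o2 = 1/(-7) - 1/(44.274) = -0.16544 cm^-1, so d_i2 = -6.044 cm.
m_2 = -(-6.044)/(44.274) = 0.1365.
Overall magnification: m = m_1 m_2 = 0.0415.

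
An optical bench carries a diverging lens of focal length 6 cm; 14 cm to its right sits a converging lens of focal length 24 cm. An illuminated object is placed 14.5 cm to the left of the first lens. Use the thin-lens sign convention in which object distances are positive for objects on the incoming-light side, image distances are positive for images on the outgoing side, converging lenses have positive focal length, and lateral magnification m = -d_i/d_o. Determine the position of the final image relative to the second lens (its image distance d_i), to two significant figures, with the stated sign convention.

Applying the thin-lens equation to the first lens, 1/(-6) = 1/14.5 + 1/d_i1, which gives d_i1 = -4.244 cm.
The intermediate image is virtual, 4.244 cm to the left of lens 1, so d_o2 = L - d_i1 = 14 - (-4.244) = 18.244 cm.
Applying the thin-lens equation again with f_2 = 24 cm and d_o2 = 18.244 cm gives d_i2 = -76.068 cm.

-76 cm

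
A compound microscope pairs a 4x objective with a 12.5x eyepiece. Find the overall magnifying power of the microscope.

50

The overall magnification of a compound microscope is the product of the objective and eyepiece magnifications:
M = M_obj x M_eye = 4 x 12.5 = 50.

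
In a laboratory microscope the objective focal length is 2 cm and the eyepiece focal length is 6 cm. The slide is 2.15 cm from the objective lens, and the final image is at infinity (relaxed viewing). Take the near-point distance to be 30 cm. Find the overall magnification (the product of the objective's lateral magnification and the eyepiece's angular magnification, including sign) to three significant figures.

Objective: 1/d_i = 1/f_obj - 1/d_o = 1/2 - 1/2.15 = 0.03488 cm^-1, so d_i = 28.667 cm.
m_obj = -d_i/d_o = -28.667/2.15 = -13.333.
Eyepiece angular magnification (image at infinity): M_eye = D/f_e = 30/6 = 5.000.
Overall M = m_obj x M_eye = (-13.333)(5.000) = -66.67.

-66.7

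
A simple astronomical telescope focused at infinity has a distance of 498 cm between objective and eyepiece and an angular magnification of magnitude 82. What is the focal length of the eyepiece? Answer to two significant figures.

6.0 cm

In normal adjustment the tube length equals f_obj + f_eye and |M| = f_obj/f_eye.
So f_obj = 82 f_eye and 82 f_eye + f_eye = 498 cm, giving f_eye = 498/83 = 6.000 cm and f_obj = 492.000 cm.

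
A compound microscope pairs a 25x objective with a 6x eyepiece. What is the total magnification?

150

The overall magnification of a compound microscope is the product of the objective and eyepiece magnifications:
M = M_obj x M_eye = 25 x 6 = 150.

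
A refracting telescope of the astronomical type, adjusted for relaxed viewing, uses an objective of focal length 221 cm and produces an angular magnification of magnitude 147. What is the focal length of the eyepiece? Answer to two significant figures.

|M| = f_obj/f_eye, so f_eye = f_obj/|M| = 221/147.0 = 1.503 cm.

1.5 cm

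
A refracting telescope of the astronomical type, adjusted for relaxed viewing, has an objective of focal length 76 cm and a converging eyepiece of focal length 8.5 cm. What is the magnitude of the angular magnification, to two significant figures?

|M| = f_obj/|f_eye| = 76/8.5 = 8.941.

8.9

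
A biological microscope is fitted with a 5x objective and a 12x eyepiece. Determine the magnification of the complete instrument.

60

The overall magnification of a compound microscope is the product of the objective and eyepiece magnifications:
M = M_obj x M_eye = 5 x 12 = 60.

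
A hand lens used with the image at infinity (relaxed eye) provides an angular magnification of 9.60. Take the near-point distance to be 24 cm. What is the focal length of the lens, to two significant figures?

For the image at infinity, M = D/f.
f = D/M = 24/9.6 = 2.500 cm.

2.5 cm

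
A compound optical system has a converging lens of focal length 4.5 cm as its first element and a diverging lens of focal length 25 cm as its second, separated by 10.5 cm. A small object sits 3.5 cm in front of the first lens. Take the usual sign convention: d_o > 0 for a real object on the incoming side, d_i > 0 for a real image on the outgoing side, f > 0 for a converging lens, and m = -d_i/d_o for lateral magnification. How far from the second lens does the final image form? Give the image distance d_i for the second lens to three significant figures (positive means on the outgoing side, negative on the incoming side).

Applying the thin-lens equation to the first lens, 1/4.5 = 1/3.5 + 1/d_i1, which gives d_i1 = -15.750 cm.
The intermediate image is virtual, 15.750 cm to the left of lens 1, so d_o2 = L - d_i1 = 10.5 - (-15.750) = 26.250 cm.
Applying the thin-lens equation again with f_2 = -25 cm and d_o2 = 26.250 cm gives d_i2 = -12.805 cm.

-12.8 cm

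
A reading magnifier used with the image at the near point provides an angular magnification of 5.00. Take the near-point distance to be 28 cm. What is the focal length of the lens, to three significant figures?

For the image at the near point, M = 1 + D/f.
f = D/(M - 1) = 28/(5.0 - 1) = 7.000 cm.

7.00 cm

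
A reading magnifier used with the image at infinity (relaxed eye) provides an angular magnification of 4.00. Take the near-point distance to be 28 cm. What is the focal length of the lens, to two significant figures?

For the image at infinity, M = D/f.
f = D/M = 28/4.0 = 7.000 cm.

7.0 cm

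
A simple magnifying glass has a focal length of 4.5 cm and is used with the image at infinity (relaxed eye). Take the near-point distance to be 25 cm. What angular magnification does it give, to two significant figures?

M = D/f = 25/4.5 = 5.556.

5.6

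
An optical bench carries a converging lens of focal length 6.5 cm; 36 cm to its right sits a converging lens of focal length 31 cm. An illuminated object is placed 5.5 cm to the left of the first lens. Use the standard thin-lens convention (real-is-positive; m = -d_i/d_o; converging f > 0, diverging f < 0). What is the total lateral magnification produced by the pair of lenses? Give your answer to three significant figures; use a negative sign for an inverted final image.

First lens: d_i1 = 1/(1/6.5 - 1/5.5) = -35.750 cm.
m_1 = -(-35.750)/5.5 = 6.5000.
With d_i1 < 0 the first image is virtual and lies on the object side; the object distance for lens 2 is d_o2 = 36 - (-35.750) = 71.750 cm.
Second lens: d_i2 = 1/(1/31 - 1/(71.750)) = 54.583 cm.
m_2 = -(54.583)/(71.750) = -0.7607.
Overall magnification: m = m_1 m_2 = -4.9448.

-4.94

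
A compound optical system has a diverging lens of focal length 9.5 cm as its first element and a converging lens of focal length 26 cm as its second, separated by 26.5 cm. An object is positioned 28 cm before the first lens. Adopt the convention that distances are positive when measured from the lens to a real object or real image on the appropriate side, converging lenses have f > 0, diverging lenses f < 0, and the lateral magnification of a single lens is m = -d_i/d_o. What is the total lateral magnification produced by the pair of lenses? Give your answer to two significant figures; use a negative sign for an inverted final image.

Applying the thin-lens equation to the first lens, 1/(-9.5) = 1/28 + 1/d_i1, which gives d_i1 = -7.093 cm.
Its lateral magnification is m_1 = -d_i1/d_o1 = -(-7.093)/28 = 0.2533.
With d_i1 < 0 the first image is virtual and lies on the object side; the object distance for lens 2 is d_o2 = 26.5 - (-7.093) = 33.593 cm.
Applying the thin-lens equation again with f_2 = 26 cm and d_o2 = 33.593 cm gives d_i2 = 115.025 cm.
m_2 = -(115.025)/(33.593) = -3.4241.
The system's lateral magnification is m_1 m_2 = (0.2533)(-3.4241) = -0.8674.

-0.87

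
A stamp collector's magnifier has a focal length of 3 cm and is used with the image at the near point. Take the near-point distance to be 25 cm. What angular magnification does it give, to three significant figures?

M = 1 + D/f = 1 + 25/3 = 9.333.

9.33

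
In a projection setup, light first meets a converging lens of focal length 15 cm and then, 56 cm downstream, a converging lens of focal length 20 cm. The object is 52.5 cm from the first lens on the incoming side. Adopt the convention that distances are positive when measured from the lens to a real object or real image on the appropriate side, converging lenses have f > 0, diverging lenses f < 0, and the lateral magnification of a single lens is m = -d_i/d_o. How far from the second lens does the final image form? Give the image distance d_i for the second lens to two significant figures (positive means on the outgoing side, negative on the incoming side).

47 cm

Applying the thin-lens equation to the first lens, 1/15 = 1/52.5 + 1/d_i1, which gives d_i1 = 21.000 cm.
Object distance for lens 2: d_o2 = 56 - 21.000 = 35.000 cm.
Applying the thin-lens equation again with f_2 = 20 cm and d_o2 = 35.000 cm gives d_i2 = 46.667 cm.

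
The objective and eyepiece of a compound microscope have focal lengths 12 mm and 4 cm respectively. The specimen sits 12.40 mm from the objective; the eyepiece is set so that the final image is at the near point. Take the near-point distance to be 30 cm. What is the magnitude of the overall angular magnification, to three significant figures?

Convert to cm: f_obj = 12 mm = 1.2 cm; d_o = 12.40 mm = 1.24 cm.
Objective: 1/d_i = 1/f_obj - 1/d_o = 1/1.2 - 1/1.24 = 0.02688 cm^-1, so d_i = 37.200 cm.
m_obj = -d_i/d_o = -37.200/1.24 = -30.000.
Eyepiece angular magnification (image at near point): M_eye = 1 + D/f_e = 1 + 30/4 = 8.500.
Overall M = m_obj x M_eye = (-30.000)(8.500) = -255.00.
|M| = 255.00.

255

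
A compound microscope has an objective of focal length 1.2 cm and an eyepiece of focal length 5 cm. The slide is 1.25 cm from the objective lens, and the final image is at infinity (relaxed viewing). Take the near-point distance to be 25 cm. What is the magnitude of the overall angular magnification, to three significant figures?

Objective: 1/d_i = 1/f_obj - 1/d_o = 1/1.2 - 1/1.25 = 0.03333 cm^-1, so d_i = 30.000 cm.
m_obj = -d_i/d_o = -30.000/1.25 = -24.000.
Eyepiece angular magnification (image at infinity): M_eye = D/f_e = 25/5 = 5.000.
Overall M = m_obj x M_eye = (-24.000)(5.000) = -120.00.
|M| = 120.00.

120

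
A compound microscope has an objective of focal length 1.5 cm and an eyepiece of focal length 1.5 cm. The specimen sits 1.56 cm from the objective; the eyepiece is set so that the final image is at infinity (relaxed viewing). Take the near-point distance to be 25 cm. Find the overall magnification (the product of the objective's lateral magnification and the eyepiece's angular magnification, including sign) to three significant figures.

-417

Objective: 1/d_i = 1/f_obj - 1/d_o = 1/1.5 - 1/1.56 = 0.02564 cm^-1, so d_i = 39.000 cm.
m_obj = -d_i/d_o = -39.000/1.56 = -25.000.
Eyepiece angular magnification (image at infinity): M_eye = D/f_e = 25/1.5 = 16.667.
Overall M = m_obj x M_eye = (-25.000)(16.667) = -416.67.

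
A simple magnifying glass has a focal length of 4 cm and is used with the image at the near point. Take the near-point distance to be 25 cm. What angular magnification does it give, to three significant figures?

M = 1 + D/f = 1 + 25/4 = 7.250.

7.25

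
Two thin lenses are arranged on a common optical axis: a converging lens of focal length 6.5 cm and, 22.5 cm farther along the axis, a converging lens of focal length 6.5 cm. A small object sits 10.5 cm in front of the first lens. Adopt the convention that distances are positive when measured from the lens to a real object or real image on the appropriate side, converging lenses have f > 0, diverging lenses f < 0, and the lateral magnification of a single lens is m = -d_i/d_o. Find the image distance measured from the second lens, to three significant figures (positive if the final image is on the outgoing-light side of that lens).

-33.3 cm

Applying the thin-lens equation to the first lens, 1/6.5 = 1/10.5 + 1/d_i1, which gives d_i1 = 17.062 cm.
Object distance for lens 2: d_o2 = 22.5 - 17.062 = 5.438 cm.
Applying the thin-lens equation again with f_2 = 6.5 cm and d_o2 = 5.438 cm gives d_i2 = -33.265 cm.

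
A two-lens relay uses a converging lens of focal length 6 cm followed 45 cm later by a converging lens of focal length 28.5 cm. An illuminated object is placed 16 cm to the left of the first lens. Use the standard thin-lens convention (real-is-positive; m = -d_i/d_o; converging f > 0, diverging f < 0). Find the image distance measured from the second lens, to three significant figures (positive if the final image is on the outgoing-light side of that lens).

146 cm

First lens: d_i1 = 1/(1/6 - 1/16) = 9.600 cm.
Object distance for lens 2: d_o2 = 45 - 9.600 = 35.400 cm.
Second lens: d_i2 = 1/(1/28.5 - 1/(35.400)) = 146.217 cm.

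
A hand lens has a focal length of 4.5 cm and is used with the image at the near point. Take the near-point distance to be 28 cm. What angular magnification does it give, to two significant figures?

7.2

M = 1 + D/f = 1 + 28/4.5 = 7.222.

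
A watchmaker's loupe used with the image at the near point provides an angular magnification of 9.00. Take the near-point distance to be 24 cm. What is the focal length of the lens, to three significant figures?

For the image at the near point, M = 1 + D/f.
f = D/(M - 1) = 24/(9.0 - 1) = 3.000 cm.

3.00 cm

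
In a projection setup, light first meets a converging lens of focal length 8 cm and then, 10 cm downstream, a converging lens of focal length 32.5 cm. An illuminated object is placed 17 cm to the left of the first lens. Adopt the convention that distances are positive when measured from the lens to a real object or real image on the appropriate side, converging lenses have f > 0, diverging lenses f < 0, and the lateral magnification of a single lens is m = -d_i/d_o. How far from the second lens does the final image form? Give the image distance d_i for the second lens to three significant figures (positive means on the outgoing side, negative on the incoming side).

Lens 1: 1/d_i1 = 1/f_1 - 1/d_o1 = 1/8 - 1/17 = 0.06618 cm^-1, so d_i1 = 15.111 cm.
Since 15.111 cm > 10 cm, the first image lies past the second lens and serves as a virtual object: d_o2 = L - d_i1 = -5.111 cm.
Lens 2: 1/d_i2 = 1/f_2 - 1/d_o2 = 1/32.5 - 1/(-5.111) = 0.22642 cm^-1, so d_i2 = 4.417 cm.

4.42 cm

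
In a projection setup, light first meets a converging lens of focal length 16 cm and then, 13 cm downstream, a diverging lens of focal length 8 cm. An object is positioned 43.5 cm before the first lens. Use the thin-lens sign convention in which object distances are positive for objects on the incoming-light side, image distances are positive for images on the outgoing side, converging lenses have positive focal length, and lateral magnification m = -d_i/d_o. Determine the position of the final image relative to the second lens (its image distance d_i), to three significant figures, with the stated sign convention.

Applying the thin-lens equation to the first lens, 1/16 = 1/43.5 + 1/d_i1, which gives d_i1 = 25.309 cm.
Since 25.309 cm > 13 cm, the first image lies past the second lens and serves as a virtual object: d_o2 = L - d_i1 = -12.309 cm.
Applying the thin-lens equation again with f_2 = -8 cm and d_o2 = -12.309 cm gives d_i2 = -22.852 cm.

-22.9 cm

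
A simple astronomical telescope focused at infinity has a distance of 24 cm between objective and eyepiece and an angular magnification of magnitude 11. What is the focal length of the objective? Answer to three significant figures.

22.0 cm

In normal adjustment the tube length equals f_obj + f_eye and |M| = f_obj/f_eye.
So f_obj = 11 f_eye and 11 f_eye + f_eye = 24 cm, giving f_eye = 24/12 = 2.000 cm and f_obj = 22.000 cm.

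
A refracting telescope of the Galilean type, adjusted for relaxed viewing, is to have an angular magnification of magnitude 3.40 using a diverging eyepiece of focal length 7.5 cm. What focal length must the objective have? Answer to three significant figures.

|M| = f_obj/|f_eye|, so f_obj = |M| x |f_eye| = 3.4 x 7.5 = 25.500 cm.

25.5 cm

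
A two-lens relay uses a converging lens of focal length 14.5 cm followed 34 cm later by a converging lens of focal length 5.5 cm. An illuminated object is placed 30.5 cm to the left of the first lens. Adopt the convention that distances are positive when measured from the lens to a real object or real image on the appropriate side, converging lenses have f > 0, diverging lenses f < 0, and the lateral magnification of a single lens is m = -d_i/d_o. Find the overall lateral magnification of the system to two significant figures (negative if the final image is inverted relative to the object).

5.8

Lens 1: 1/d_i1 = 1/f_1 - 1/d_o1 = 1/14.5 - 1/30.5 = 0.03618 cm^-1, so d_i1 = 27.641 cm.
m_1 = -(27.641)/30.5 = -0.9063.
Object distance for lens 2: d_o2 = 34 - 27.641 = 6.359 cm.
Lens 2: 1/d_i2 = 1/f_2 - 1/d_o2 = 1/5.5 - 1/(6.359) = 0.02457 cm^-1, so d_i2 = 40.700 cm.
m_2 = -(40.700)/(6.359) = -6.4000.
Total m = m_1 x m_2 = (-0.9063)(-6.4000) = 5.8000.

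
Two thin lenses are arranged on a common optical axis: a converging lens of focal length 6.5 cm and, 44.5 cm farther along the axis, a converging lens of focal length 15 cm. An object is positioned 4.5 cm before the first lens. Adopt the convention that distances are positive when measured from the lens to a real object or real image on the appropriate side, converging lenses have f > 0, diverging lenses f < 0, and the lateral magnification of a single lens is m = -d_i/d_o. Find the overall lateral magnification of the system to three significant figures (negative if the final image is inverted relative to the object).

-1.10

First lens: d_i1 = 1/(1/6.5 - 1/4.5) = -14.625 cm.
m_1 = -(-14.625)/4.5 = 3.2500.
The intermediate image is virtual, 14.625 cm to the left of lens 1, so d_o2 = L - d_i1 = 44.5 - (-14.625) = 59.125 cm.
Second lens: d_i2 = 1/(1/15 - 1/(59.125)) = 20.099 cm.
m_2 = -(20.099)/(59.125) = -0.3399.
Overall magnification: m = m_1 m_2 = -1.1048.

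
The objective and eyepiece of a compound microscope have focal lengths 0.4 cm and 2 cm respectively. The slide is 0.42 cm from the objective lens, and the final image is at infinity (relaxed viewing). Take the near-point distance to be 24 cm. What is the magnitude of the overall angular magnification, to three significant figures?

240

Objective: 1/d_i = 1/f_obj - 1/d_o = 1/0.4 - 1/0.42 = 0.11905 cm^-1, so d_i = 8.400 cm.
m_obj = -d_i/d_o = -8.400/0.42 = -20.000.
Eyepiece angular magnification (image at infinity): M_eye = D/f_e = 24/2 = 12.000.
Overall M = m_obj x M_eye = (-20.000)(12.000) = -240.00.
|M| = 240.00.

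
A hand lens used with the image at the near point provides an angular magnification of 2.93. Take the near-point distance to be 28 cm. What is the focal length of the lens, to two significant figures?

15 cm

For the image at the near point, M = 1 + D/f.
f = D/(M - 1) = 28/(2.93 - 1) = 14.508 cm.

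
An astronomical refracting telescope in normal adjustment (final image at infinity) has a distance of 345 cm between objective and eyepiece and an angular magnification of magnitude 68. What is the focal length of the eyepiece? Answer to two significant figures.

In normal adjustment the tube length equals f_obj + f_eye and |M| = f_obj/f_eye.
So f_obj = 68 f_eye and 68 f_eye + f_eye = 345 cm, giving f_eye = 345/69 = 5.000 cm and f_obj = 340.000 cm.

5.0 cm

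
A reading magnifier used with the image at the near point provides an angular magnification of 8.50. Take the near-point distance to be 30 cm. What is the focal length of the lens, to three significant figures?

For the image at the near point, M = 1 + D/f.
f = D/(M - 1) = 30/(8.5 - 1) = 4.000 cm.

4.00 cm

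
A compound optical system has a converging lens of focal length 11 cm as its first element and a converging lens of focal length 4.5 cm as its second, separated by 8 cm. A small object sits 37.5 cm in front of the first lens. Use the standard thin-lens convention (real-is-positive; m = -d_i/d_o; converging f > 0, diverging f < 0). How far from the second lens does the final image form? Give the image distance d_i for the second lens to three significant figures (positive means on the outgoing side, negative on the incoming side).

First lens: d_i1 = 1/(1/11 - 1/37.5) = 15.566 cm.
This image would form 15.566 cm past lens 1, i.e. 7.566 cm beyond lens 2, so it is a virtual object for lens 2: d_o2 = 8 - 15.566 = -7.566 cm.
Second lens: d_i2 = 1/(1/4.5 - 1/(-7.566)) = 2.822 cm.

2.82 cm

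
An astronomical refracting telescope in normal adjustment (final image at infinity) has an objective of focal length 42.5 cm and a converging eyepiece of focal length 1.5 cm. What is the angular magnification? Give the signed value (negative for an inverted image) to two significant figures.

M = -f_obj/f_eye = -42.5/(1.5) = -28.333.

-28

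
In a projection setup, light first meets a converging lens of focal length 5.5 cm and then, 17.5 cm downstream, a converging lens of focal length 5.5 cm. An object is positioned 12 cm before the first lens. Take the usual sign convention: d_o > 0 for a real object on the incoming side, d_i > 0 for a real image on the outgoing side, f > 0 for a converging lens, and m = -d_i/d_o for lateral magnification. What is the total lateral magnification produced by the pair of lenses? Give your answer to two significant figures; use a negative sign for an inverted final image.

First lens: d_i1 = 1/(1/5.5 - 1/12) = 10.154 cm.
m_1 = -(10.154)/12 = -0.8462.
Object distance for lens 2: d_o2 = 17.5 - 10.154 = 7.346 cm.
Second lens: d_i2 = 1/(1/5.5 - 1/(7.346)) = 21.885 cm.
m_2 = -(21.885)/(7.346) = -2.9792.
Overall magnification: m = m_1 m_2 = 2.5208.

2.5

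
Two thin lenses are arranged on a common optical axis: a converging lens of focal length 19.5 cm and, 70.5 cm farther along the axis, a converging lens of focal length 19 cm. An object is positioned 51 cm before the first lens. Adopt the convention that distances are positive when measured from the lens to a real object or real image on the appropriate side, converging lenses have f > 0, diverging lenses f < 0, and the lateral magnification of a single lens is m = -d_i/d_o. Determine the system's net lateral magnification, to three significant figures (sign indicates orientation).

Applying the thin-lens equation to the first lens, 1/19.5 = 1/51 + 1/d_i1, which gives d_i1 = 31.571 cm.
Its lateral magnification is m_1 = -d_i1/d_o1 = -(31.571)/51 = -0.6190.
Object distance for lens 2: d_o2 = 70.5 - 31.571 = 38.929 cm.
Applying the thin-lens equation again with f_2 = 19 cm and d_o2 = 38.929 cm gives d_i2 = 37.115 cm.
m_2 = -(37.115)/(38.929) = -0.9534.
Overall magnification: m = m_1 m_2 = 0.5902.

0.590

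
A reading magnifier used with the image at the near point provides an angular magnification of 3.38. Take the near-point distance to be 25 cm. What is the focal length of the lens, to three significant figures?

10.5 cm

For the image at the near point, M = 1 + D/f.
f = D/(M - 1) = 25/(3.38 - 1) = 10.504 cm.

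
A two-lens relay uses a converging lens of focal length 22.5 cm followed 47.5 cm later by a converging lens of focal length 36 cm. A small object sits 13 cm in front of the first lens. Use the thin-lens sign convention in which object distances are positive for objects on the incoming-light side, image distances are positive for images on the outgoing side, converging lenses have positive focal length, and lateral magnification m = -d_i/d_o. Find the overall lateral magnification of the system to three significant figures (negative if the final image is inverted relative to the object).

Lens 1: 1/d_i1 = 1/f_1 - 1/d_o1 = 1/22.5 - 1/13 = -0.03248 cm^-1, so d_i1 = -30.789 cm.
m_1 = -(-30.789)/13 = 2.3684.
The intermediate image is virtual, 30.789 cm to the left of lens 1, so d_o2 = L - d_i1 = 47.5 - (-30.789) = 78.289 cm.
Lens 2: 1/d_i2 = 1/f_2 - 1/d_o2 = 1/36 - 1/(78.289) = 0.01500 cm^-1, so d_i2 = 66.646 cm.
m_2 = -(66.646)/(78.289) = -0.8513.
Total m = m_1 x m_2 = (2.3684)(-0.8513) = -2.0162.

-2.02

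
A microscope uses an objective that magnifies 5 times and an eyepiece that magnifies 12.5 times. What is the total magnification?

The overall magnification of a compound microscope is the product of the objective and eyepiece magnifications:
M = M_obj x M_eye = 5 x 12.5 = 62.5.

62.5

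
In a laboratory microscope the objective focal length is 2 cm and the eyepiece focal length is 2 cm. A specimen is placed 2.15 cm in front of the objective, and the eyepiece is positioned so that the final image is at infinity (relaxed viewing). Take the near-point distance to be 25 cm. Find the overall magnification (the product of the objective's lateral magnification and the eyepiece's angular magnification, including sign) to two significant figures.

-170

Objective: 1/d_i = 1/f_obj - 1/d_o = 1/2 - 1/2.15 = 0.03488 cm^-1, so d_i = 28.667 cm.
m_obj = -d_i/d_o = -28.667/2.15 = -13.333.
Eyepiece angular magnification (image at infinity): M_eye = D/f_e = 25/2 = 12.500.
Overall M = m_obj x M_eye = (-13.333)(12.500) = -166.67.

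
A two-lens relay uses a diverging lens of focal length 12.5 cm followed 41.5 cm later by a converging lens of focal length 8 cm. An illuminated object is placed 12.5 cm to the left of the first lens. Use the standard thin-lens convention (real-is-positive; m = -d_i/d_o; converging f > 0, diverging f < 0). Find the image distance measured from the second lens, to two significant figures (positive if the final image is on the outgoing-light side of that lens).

9.6 cm

First lens: d_i1 = 1/(1/(-12.5) - 1/12.5) = -6.250 cm.
With d_i1 < 0 the first image is virtual and lies on the object side; the object distance for lens 2 is d_o2 = 41.5 - (-6.250) = 47.750 cm.
Second lens: d_i2 = 1/(1/8 - 1/(47.750)) = 9.610 cm.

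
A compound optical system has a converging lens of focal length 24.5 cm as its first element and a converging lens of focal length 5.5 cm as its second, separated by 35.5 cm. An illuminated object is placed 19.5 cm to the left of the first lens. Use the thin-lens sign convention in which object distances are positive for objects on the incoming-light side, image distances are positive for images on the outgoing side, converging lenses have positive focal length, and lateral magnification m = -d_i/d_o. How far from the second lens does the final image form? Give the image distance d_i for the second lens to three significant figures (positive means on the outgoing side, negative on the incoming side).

Applying the thin-lens equation to the first lens, 1/24.5 = 1/19.5 + 1/d_i1, which gives d_i1 = -95.550 cm.
With d_i1 < 0 the first image is virtual and lies on the object side; the object distance for lens 2 is d_o2 = 35.5 - (-95.550) = 131.050 cm.
Applying the thin-lens equation again with f_2 = 5.5 cm and d_o2 = 131.050 cm gives d_i2 = 5.741 cm.

5.74 cm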